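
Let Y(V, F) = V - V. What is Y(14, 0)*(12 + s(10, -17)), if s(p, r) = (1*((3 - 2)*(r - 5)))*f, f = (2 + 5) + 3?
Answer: 0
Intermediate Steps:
f = 10 (f = 7 + 3 = 10)
Y(V, F) = 0
s(p, r) = -50 + 10*r (s(p, r) = (1*((3 - 2)*(r - 5)))*10 = (1*(1*(-5 + r)))*10 = (1*(-5 + r))*10 = (-5 + r)*10 = -50 + 10*r)
Y(14, 0)*(12 + s(10, -17)) = 0*(12 + (-50 + 10*(-17))) = 0*(12 + (-50 - 170)) = 0*(12 - 220) = 0*(-208) = 0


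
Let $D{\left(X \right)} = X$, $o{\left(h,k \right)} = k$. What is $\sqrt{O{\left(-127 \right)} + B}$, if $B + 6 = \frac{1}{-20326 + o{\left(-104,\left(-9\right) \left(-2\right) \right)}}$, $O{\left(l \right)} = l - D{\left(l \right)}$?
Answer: $\frac{13 i \sqrt{3660517}}{10154} \approx 2.4495 i$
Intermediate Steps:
$O{\left(l \right)} = 0$ ($O{\left(l \right)} = l - l = 0$)
$B = - \frac{121849}{20308}$ ($B = -6 + \frac{1}{-20326 - -18} = -6 + \frac{1}{-20326 + 18} = -6 + \frac{1}{-20308} = -6 - \frac{1}{20308} = - \frac{121849}{20308} \approx -6.0$)
$\sqrt{O{\left(-127 \right)} + B} = \sqrt{0 - \frac{121849}{20308}} = \sqrt{- \frac{121849}{20308}} = \frac{13 i \sqrt{3660517}}{10154}$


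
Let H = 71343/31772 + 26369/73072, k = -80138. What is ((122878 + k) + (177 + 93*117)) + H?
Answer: 31226458125899/580410896 ≈ 53801.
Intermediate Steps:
H = 1512742891/580410896 (H = 71343*(1/31772) + 26369*(1/73072) = 71343/31772 + 26369/73072 = 1512742891/580410896 ≈ 2.6063)
((122878 + k) + (177 + 93*117)) + H = ((122878 - 80138) + (177 + 93*117)) + 1512742891/580410896 = (42740 + (177 + 10881)) + 1512742891/580410896 = (42740 + 11058) + 1512742891/580410896 = 53798 + 1512742891/580410896 = 31226458125899/580410896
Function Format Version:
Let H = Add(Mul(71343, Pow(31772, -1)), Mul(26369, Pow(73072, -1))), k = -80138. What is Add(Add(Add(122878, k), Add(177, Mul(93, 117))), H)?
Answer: Rational(31226458125899, 580410896) ≈ 53801.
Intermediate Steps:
H = Rational(1512742891, 580410896) (H = Add(Mul(71343, Rational(1, 31772)), Mul(26369, Rational(1, 73072))) = Add(Rational(71343, 31772), Rational(26369, 73072)) = Rational(1512742891, 580410896) ≈ 2.6063)
Add(Add(Add(122878, k), Add(177, Mul(93, 117))), H) = Add(Add(Add(122878, -80138), Add(177, Mul(93, 117))), Rational(1512742891, 580410896)) = Add(Add(42740, Add(177, 10881)), Rational(1512742891, 580410896)) = Add(Add(42740, 11058), Rational(1512742891, 580410896)) = Add(53798, Rational(1512742891, 580410896)) = Rational(31226458125899, 580410896)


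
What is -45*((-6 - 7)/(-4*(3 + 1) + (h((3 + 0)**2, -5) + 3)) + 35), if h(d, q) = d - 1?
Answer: -1692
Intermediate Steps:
h(d, q) = -1 + d
-45*((-6 - 7)/(-4*(3 + 1) + (h((3 + 0)**2, -5) + 3)) + 35) = -45*((-6 - 7)/(-4*(3 + 1) + ((-1 + (3 + 0)**2) + 3)) + 35) = -45*(-13/(-4*4 + ((-1 + 3**2) + 3)) + 35) = -45*(-13/(-16 + ((-1 + 9) + 3)) + 35) = -45*(-13/(-16 + (8 + 3)) + 35) = -45*(-13/(-16 + 11) + 35) = -45*(-13/(-5) + 35) = -45*(-13*(-1/5) + 35) = -45*(13/5 + 35) = -45*188/5 = -1692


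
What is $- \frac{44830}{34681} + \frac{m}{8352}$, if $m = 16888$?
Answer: $\frac{26409071}{36206964} \approx 0.72939$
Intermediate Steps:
$- \frac{44830}{34681} + \frac{m}{8352} = - \frac{44830}{34681} + \frac{16888}{8352} = \left(-44830\right) \frac{1}{34681} + 16888 \cdot \frac{1}{8352} = - \frac{44830}{34681} + \frac{2111}{1044} = \frac{26409071}{36206964}$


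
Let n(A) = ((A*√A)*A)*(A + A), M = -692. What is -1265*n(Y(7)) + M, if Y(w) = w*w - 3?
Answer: -692 - 246260080*√46 ≈ -1.6702e+9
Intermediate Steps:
Y(w) = -3 + w² (Y(w) = w² - 3 = -3 + w²)
n(A) = 2*A^(7/2) (n(A) = (A^(3/2)*A)*(2*A) = A^(5/2)*(2*A) = 2*A^(7/2))
-1265*n(Y(7)) + M = -2530*(-3 + 7²)^(7/2) - 692 = -2530*(-3 + 49)^(7/2) - 692 = -2530*46^(7/2) - 692 = -2530*97336*√46 - 692 = -246260080*√46 - 692 = -692 - 246260080*√46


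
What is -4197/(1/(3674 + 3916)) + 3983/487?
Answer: -15513493027/487 ≈ -3.1855e+7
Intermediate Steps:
-4197/(1/(3674 + 3916)) + 3983/487 = -4197/(1/7590) + 3983*(1/487) = -4197/1/7590 + 3983/487 = -4197*7590 + 3983/487 = -31855230 + 3983/487 = -15513493027/487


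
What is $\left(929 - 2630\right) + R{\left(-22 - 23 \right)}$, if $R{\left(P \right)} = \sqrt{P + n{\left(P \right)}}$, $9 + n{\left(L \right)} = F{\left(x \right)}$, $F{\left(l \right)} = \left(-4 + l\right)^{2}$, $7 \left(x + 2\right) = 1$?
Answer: $-1701 + \frac{i \sqrt{965}}{7} \approx -1701.0 + 4.4378 i$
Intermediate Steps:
$x = - \frac{13}{7}$ ($x = -2 + \frac{1}{7} \cdot 1 = -2 + \frac{1}{7} = - \frac{13}{7} \approx -1.8571$)
$n{\left(L \right)} = \frac{1240}{49}$ ($n{\left(L \right)} = -9 + \left(-4 - \frac{13}{7}\right)^{2} = -9 + \left(- \frac{41}{7}\right)^{2} = -9 + \frac{1681}{49} = \frac{1240}{49}$)
$R{\left(P \right)} = \sqrt{\frac{1240}{49} + P}$ ($R{\left(P \right)} = \sqrt{P + \frac{1240}{49}} = \sqrt{\frac{1240}{49} + P}$)
$\left(929 - 2630\right) + R{\left(-22 - 23 \right)} = \left(929 - 2630\right) + \frac{\sqrt{1240 + 49 \left(-22 - 23\right)}}{7} = -1701 + \frac{\sqrt{1240 + 49 \left(-45\right)}}{7} = -1701 + \frac{\sqrt{1240 - 2205}}{7} = -1701 + \frac{\sqrt{-965}}{7} = -1701 + \frac{i \sqrt{965}}{7}$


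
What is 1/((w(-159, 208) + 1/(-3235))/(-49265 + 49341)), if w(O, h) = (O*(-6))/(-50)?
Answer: -307325/77156 ≈ -3.9832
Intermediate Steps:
w(O, h) = 3*O/25 (w(O, h) = -6*O*(-1/50) = 3*O/25)
1/((w(-159, 208) + 1/(-3235))/(-49265 + 49341)) = 1/(((3/25)*(-159) + 1/(-3235))/(-49265 + 49341)) = 1/((-477/25 - 1/3235)/76) = 1/(-308624/16175*1/76) = 1/(-77156/307325) = -307325/77156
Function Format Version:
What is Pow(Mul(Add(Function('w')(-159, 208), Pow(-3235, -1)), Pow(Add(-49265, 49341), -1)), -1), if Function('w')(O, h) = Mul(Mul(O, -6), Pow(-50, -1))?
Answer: Rational(-307325, 77156) ≈ -3.9832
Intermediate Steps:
Function('w')(O, h) = Mul(Rational(3, 25), O) (Function('w')(O, h) = Mul(Mul(-6, O), Rational(-1, 50)) = Mul(Rational(3, 25), O))
Pow(Mul(Add(Function('w')(-159, 208), Pow(-3235, -1)), Pow(Add(-49265, 49341), -1)), -1) = Pow(Mul(Add(Mul(Rational(3, 25), -159), Pow(-3235, -1)), Pow(Add(-49265, 49341), -1)), -1) = Pow(Mul(Add(Rational(-477, 25), Rational(-1, 3235)), Pow(76, -1)), -1) = Pow(Mul(Rational(-308624, 16175), Rational(1, 76)), -1) = Pow(Rational(-77156, 307325), -1) = Rational(-307325, 77156)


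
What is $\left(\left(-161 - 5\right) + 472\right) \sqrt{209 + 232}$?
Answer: $6426$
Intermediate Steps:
$\left(\left(-161 - 5\right) + 472\right) \sqrt{209 + 232} = \left(-166 + 472\right) \sqrt{441} = 306 \cdot 21 = 6426$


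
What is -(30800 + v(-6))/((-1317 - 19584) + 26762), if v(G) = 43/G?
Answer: -184757/35166 ≈ -5.2539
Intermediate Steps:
-(30800 + v(-6))/((-1317 - 19584) + 26762) = -(30800 + 43/(-6))/((-1317 - 19584) + 26762) = -(30800 + 43*(-⅙))/(-20901 + 26762) = -(30800 - 43/6)/5861 = -184757/(6*5861) = -1*184757/35166 = -184757/35166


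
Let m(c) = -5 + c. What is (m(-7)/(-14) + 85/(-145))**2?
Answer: 3025/41209 ≈ 0.073406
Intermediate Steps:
(m(-7)/(-14) + 85/(-145))**2 = ((-5 - 7)/(-14) + 85/(-145))**2 = (-12*(-1/14) + 85*(-1/145))**2 = (6/7 - 17/29)**2 = (55/203)**2 = 3025/41209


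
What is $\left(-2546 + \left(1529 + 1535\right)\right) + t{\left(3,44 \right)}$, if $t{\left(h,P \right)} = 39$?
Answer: $557$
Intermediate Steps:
$\left(-2546 + \left(1529 + 1535\right)\right) + t{\left(3,44 \right)} = \left(-2546 + \left(1529 + 1535\right)\right) + 39 = \left(-2546 + 3064\right) + 39 = 518 + 39 = 557$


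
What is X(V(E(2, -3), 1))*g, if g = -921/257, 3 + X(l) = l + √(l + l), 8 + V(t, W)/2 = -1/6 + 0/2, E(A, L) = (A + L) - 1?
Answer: 17806/257 - 2149*I*√6/257 ≈ 69.284 - 20.482*I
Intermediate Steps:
E(A, L) = -1 + A + L
V(t, W) = -49/3 (V(t, W) = -16 + 2*(-1/6 + 0/2) = -16 + 2*(-1*⅙ + 0*(½)) = -16 + 2*(-⅙ + 0) = -16 + 2*(-⅙) = -16 - ⅓ = -49/3)
X(l) = -3 + l + √2*√l (X(l) = -3 + (l + √(l + l)) = -3 + (l + √(2*l)) = -3 + (l + √2*√l) = -3 + l + √2*√l)
g = -921/257 (g = -921*1/257 = -921/257 ≈ -3.5837)
X(V(E(2, -3), 1))*g = (-3 - 49/3 + √2*√(-49/3))*(-921/257) = (-3 - 49/3 + √2*(7*I*√3/3))*(-921/257) = (-3 - 49/3 + 7*I*√6/3)*(-921/257) = (-58/3 + 7*I*√6/3)*(-921/257) = 17806/257 - 2149*I*√6/257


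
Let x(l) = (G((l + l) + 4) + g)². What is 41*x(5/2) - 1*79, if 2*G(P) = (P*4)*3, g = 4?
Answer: 137845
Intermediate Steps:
G(P) = 6*P (G(P) = ((P*4)*3)/2 = ((4*P)*3)/2 = (12*P)/2 = 6*P)
x(l) = (28 + 12*l)² (x(l) = (6*((l + l) + 4) + 4)² = (6*(2*l + 4) + 4)² = (6*(4 + 2*l) + 4)² = ((24 + 12*l) + 4)² = (28 + 12*l)²)
41*x(5/2) - 1*79 = 41*(16*(7 + 3*(5/2))²) - 1*79 = 41*(16*(7 + 3*(5*(½)))²) - 79 = 41*(16*(7 + 3*(5/2))²) - 79 = 41*(16*(7 + 15/2)²) - 79 = 41*(16*(29/2)²) - 79 = 41*(16*(841/4)) - 79 = 41*3364 - 79 = 137924 - 79 = 137845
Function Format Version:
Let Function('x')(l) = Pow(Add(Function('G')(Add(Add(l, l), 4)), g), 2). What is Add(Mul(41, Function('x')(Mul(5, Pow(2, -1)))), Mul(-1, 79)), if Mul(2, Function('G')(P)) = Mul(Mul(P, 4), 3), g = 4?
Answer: 137845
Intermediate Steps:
Function('G')(P) = Mul(6, P) (Function('G')(P) = Mul(Rational(1, 2), Mul(Mul(P, 4), 3)) = Mul(Rational(1, 2), Mul(Mul(4, P), 3)) = Mul(Rational(1, 2), Mul(12, P)) = Mul(6, P))
Function('x')(l) = Pow(Add(28, Mul(12, l)), 2) (Function('x')(l) = Pow(Add(Mul(6, Add(Add(l, l), 4)), 4), 2) = Pow(Add(Mul(6, Add(Mul(2, l), 4)), 4), 2) = Pow(Add(Mul(6, Add(4, Mul(2, l))), 4), 2) = Pow(Add(Add(24, Mul(12, l)), 4), 2) = Pow(Add(28, Mul(12, l)), 2))
Add(Mul(41, Function('x')(Mul(5, Pow(2, -1)))), Mul(-1, 79)) = Add(Mul(41, Mul(16, Pow(Add(7, Mul(3, Mul(5, Pow(2, -1)))), 2))), Mul(-1, 79)) = Add(Mul(41, Mul(16, Pow(Add(7, Mul(3, Mul(5, Rational(1, 2)))), 2))), -79) = Add(Mul(41, Mul(16, Pow(Add(7, Mul(3, Rational(5, 2))), 2))), -79) = Add(Mul(41, Mul(16, Pow(Add(7, Rational(15, 2)), 2))), -79) = Add(Mul(41, Mul(16, Pow(Rational(29, 2), 2))), -79) = Add(Mul(41, Mul(16, Rational(841, 4))), -79) = Add(Mul(41, 3364), -79) = Add(137924, -79) = 137845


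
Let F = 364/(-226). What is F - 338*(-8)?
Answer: 305370/113 ≈ 2702.4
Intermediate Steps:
F = -182/113 (F = 364*(-1/226) = -182/113 ≈ -1.6106)
F - 338*(-8) = -182/113 - 338*(-8) = -182/113 + 2704 = 305370/113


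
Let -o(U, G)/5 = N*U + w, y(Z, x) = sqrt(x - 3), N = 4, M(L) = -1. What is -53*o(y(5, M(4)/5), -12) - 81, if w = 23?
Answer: 6014 + 848*I*sqrt(5) ≈ 6014.0 + 1896.2*I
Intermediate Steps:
y(Z, x) = sqrt(-3 + x)
o(U, G) = -115 - 20*U (o(U, G) = -5*(4*U + 23) = -5*(23 + 4*U) = -115 - 20*U)
-53*o(y(5, M(4)/5), -12) - 81 = -53*(-115 - 20*sqrt(-3 - 1/5)) - 81 = -53*(-115 - 16*I*sqrt(5)) - 81 = (6095 + 848*I*sqrt(5)) - 81 = 6014 + 848*I*sqrt(5)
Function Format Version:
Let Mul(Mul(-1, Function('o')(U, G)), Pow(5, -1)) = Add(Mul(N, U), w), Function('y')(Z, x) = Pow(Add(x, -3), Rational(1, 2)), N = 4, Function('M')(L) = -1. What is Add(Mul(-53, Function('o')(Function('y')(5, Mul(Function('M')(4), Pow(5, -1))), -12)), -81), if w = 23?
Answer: Add(6014, Mul(848, I, Pow(5, Rational(1, 2)))) ≈ Add(6014.0, Mul(1896.2, I))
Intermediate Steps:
Function('y')(Z, x) = Pow(Add(-3, x), Rational(1, 2))
Function('o')(U, G) = Add(-115, Mul(-20, U)) (Function('o')(U, G) = Mul(-5, Add(Mul(4, U), 23)) = Mul(-5, Add(23, Mul(4, U))) = Add(-115, Mul(-20, U)))
Add(Mul(-53, Function('o')(Function('y')(5, Mul(Function('M')(4), Pow(5, -1))), -12)), -81) = Add(Mul(-53, Add(-115, Mul(-20, Pow(Add(-3, Mul(-1, Pow(5, -1))), Rational(1, 2))))), -81) = Add(Mul(-53, Add(-115, Mul(-20, Pow(Add(-3, Mul(-1, Rational(1, 5))), Rational(1, 2))))), -81) = Add(Mul(-53, Add(-115, Mul(-20, Pow(Add(-3, Rational(-1, 5)), Rational(1, 2))))), -81) = Add(Mul(-53, Add(-115, Mul(-20, Pow(Rational(-16, 5), Rational(1, 2))))), -81) = Add(Mul(-53, Add(-115, Mul(-20, Mul(Rational(4, 5), I, Pow(5, Rational(1, 2)))))), -81) = Add(Mul(-53, Add(-115, Mul(-16, I, Pow(5, Rational(1, 2))))), -81) = Add(Add(6095, Mul(848, I, Pow(5, Rational(1, 2)))), -81) = Add(6014, Mul(848, I, Pow(5, Rational(1, 2))))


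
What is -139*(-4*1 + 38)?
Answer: -4726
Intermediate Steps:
-139*(-4*1 + 38) = -139*(-4 + 38) = -139*34 = -4726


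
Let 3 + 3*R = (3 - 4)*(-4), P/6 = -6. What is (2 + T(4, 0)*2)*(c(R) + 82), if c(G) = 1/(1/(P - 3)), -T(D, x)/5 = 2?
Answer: -774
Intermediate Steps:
P = -36 (P = 6*(-6) = -36)
T(D, x) = -10 (T(D, x) = -5*2 = -10)
R = ⅓ (R = -1 + ((3 - 4)*(-4))/3 = -1 + (-1*(-4))/3 = -1 + (⅓)*4 = -1 + 4/3 = ⅓ ≈ 0.33333)
c(G) = -39 (c(G) = 1/(1/(-36 - 3)) = 1/(1/(-39)) = 1/(-1/39) = -39)
(2 + T(4, 0)*2)*(c(R) + 82) = (2 - 10*2)*(-39 + 82) = (2 - 20)*43 = -18*43 = -774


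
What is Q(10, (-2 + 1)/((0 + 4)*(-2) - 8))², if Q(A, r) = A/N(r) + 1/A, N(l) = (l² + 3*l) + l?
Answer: 26347689/16900 ≈ 1559.0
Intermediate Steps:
N(l) = l² + 4*l
Q(A, r) = 1/A + A/(r*(4 + r)) (Q(A, r) = A/((r*(4 + r))) + 1/A = A*(1/(r*(4 + r))) + 1/A = A/(r*(4 + r)) + 1/A = 1/A + A/(r*(4 + r)))
Q(10, (-2 + 1)/((0 + 4)*(-2) - 8))² = ((10² + ((-2 + 1)/((0 + 4)*(-2) - 8))*(4 + (-2 + 1)/((0 + 4)*(-2) - 8)))/(10*(((-2 + 1)/((0 + 4)*(-2) - 8)))*(4 + (-2 + 1)/((0 + 4)*(-2) - 8))))² = ((100 + (-1/(4*(-2) - 8))*(4 - 1/(4*(-2) - 8)))/(10*((-1/(4*(-2) - 8)))*(4 - 1/(4*(-2) - 8))))² = ((100 + (-1/(-8 - 8))*(4 - 1/(-8 - 8)))/(10*((-1/(-8 - 8)))*(4 - 1/(-8 - 8))))² = ((100 + (-1/(-16))*(4 - 1/(-16)))/(10*((-1/(-16)))*(4 - 1/(-16))))² = ((100 + (-1*(-1/16))*(4 - 1*(-1/16)))/(10*((-1*(-1/16)))*(4 - 1*(-1/16))))² = ((100 + (4 + 1/16)/16)/(10*(1/16)*(4 + 1/16)))² = ((⅒)*16*(100 + (1/16)*(65/16))/(65/16))² = ((⅒)*16*(16/65)*(100 + 65/256))² = ((⅒)*16*(16/65)*(25665/256))² = (5133/130)² = 26347689/16900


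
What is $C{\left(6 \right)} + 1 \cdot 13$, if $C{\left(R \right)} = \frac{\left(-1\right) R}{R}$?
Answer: $12$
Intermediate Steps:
$C{\left(R \right)} = -1$
$C{\left(6 \right)} + 1 \cdot 13 = -1 + 1 \cdot 13 = -1 + 13 = 12$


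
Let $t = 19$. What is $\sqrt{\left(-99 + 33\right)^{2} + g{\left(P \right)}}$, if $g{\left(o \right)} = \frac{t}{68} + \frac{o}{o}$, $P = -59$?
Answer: $\frac{\sqrt{5037015}}{34} \approx 66.01$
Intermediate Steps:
$g{\left(o \right)} = \frac{87}{68}$ ($g{\left(o \right)} = \frac{19}{68} + \frac{o}{o} = 19 \cdot \frac{1}{68} + 1 = \frac{19}{68} + 1 = \frac{87}{68}$)
$\sqrt{\left(-99 + 33\right)^{2} + g{\left(P \right)}} = \sqrt{\left(-99 + 33\right)^{2} + \frac{87}{68}} = \sqrt{\left(-66\right)^{2} + \frac{87}{68}} = \sqrt{4356 + \frac{87}{68}} = \sqrt{\frac{296295}{68}} = \frac{\sqrt{5037015}}{34}$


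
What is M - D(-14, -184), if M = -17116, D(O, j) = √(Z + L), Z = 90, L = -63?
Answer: -17116 - 3*√3 ≈ -17121.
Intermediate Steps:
D(O, j) = 3*√3 (D(O, j) = √(90 - 63) = √27 = 3*√3)
M - D(-14, -184) = -17116 - 3*√3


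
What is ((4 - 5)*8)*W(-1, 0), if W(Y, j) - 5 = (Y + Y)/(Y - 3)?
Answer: -44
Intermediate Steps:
W(Y, j) = 5 + 2*Y/(-3 + Y) (W(Y, j) = 5 + (Y + Y)/(Y - 3) = 5 + (2*Y)/(-3 + Y) = 5 + 2*Y/(-3 + Y))
((4 - 5)*8)*W(-1, 0) = ((4 - 5)*8)*((-15 + 7*(-1))/(-3 - 1)) = (-1*8)*((-15 - 7)/(-4)) = -(-2)*(-22) = -8*11/2 = -44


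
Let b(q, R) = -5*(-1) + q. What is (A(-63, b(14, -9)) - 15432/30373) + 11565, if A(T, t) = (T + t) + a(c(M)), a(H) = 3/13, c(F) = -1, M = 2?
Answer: 4548945832/394849 ≈ 11521.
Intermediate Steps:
a(H) = 3/13 (a(H) = 3*(1/13) = 3/13)
b(q, R) = 5 + q
A(T, t) = 3/13 + T + t (A(T, t) = (T + t) + 3/13 = 3/13 + T + t)
(A(-63, b(14, -9)) - 15432/30373) + 11565 = ((3/13 - 63 + (5 + 14)) - 15432/30373) + 11565 = ((3/13 - 63 + 19) - 15432*1/30373) + 11565 = (-569/13 - 15432/30373) + 11565 = -17482853/394849 + 11565 = 4548945832/394849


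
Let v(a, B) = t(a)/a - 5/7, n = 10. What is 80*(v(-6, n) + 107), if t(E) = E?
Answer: 60080/7 ≈ 8582.9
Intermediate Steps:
v(a, B) = 2/7 (v(a, B) = a/a - 5/7 = 1 - 5*1/7 = 1 - 5/7 = 2/7)
80*(v(-6, n) + 107) = 80*(2/7 + 107) = 80*(751/7) = 60080/7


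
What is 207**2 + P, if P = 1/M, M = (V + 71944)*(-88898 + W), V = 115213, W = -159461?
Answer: 1991712589679186/46482125363 ≈ 42849.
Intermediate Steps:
M = -46482125363 (M = (115213 + 71944)*(-88898 - 159461) = 187157*(-248359) = -46482125363)
P = -1/46482125363 (P = 1/(-46482125363) = -1/46482125363 ≈ -2.1514e-11)
207**2 + P = 207**2 - 1/46482125363 = 42849 - 1/46482125363 = 1991712589679186/46482125363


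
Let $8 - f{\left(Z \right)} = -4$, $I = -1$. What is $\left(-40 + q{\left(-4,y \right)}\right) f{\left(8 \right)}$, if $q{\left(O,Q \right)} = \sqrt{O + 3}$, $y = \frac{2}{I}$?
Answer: $-480 + 12 i \approx -480.0 + 12.0 i$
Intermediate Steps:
$y = -2$ ($y = \frac{2}{-1} = 2 \left(-1\right) = -2$)
$q{\left(O,Q \right)} = \sqrt{3 + O}$
$f{\left(Z \right)} = 12$ ($f{\left(Z \right)} = 8 - -4 = 8 + 4 = 12$)
$\left(-40 + q{\left(-4,y \right)}\right) f{\left(8 \right)} = \left(-40 + \sqrt{3 - 4}\right) 12 = \left(-40 + \sqrt{-1}\right) 12 = \left(-40 + i\right) 12 = -480 + 12 i$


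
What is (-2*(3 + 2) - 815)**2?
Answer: 680625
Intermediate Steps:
(-2*(3 + 2) - 815)**2 = (-2*5 - 815)**2 = (-10 - 815)**2 = (-825)**2 = 680625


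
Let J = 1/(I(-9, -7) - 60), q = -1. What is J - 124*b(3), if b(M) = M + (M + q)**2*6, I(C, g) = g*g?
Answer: -36829/11 ≈ -3348.1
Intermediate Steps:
I(C, g) = g**2
b(M) = M + 6*(-1 + M)**2 (b(M) = M + (M - 1)**2*6 = M + (-1 + M)**2*6 = M + 6*(-1 + M)**2)
J = -1/11 (J = 1/((-7)**2 - 60) = 1/(49 - 60) = 1/(-11) = -1/11 ≈ -0.090909)
J - 124*b(3) = -1/11 - 124*(3 + 6*(-1 + 3)**2) = -1/11 - 124*(3 + 6*2**2) = -1/11 - 124*(3 + 6*4) = -1/11 - 124*(3 + 24) = -1/11 - 124*27 = -1/11 - 3348 = -36829/11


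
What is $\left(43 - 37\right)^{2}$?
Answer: $36$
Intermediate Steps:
$\left(43 - 37\right)^{2} = 6^{2} = 36$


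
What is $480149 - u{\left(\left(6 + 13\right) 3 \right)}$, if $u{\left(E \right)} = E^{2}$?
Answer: $476900$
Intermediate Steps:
$480149 - u{\left(\left(6 + 13\right) 3 \right)} = 480149 - \left(\left(6 + 13\right) 3\right)^{2} = 480149 - \left(19 \cdot 3\right)^{2} = 480149 - 57^{2} = 480149 - 3249 = 476900$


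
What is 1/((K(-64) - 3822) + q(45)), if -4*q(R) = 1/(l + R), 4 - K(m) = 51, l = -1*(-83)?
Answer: -512/1980929 ≈ -0.00025846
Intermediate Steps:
l = 83
K(m) = -47 (K(m) = 4 - 1*51 = 4 - 51 = -47)
q(R) = -1/(4*(83 + R))
1/((K(-64) - 3822) + q(45)) = 1/((-47 - 3822) - 1/(332 + 4*45)) = 1/(-3869 - 1/(332 + 180)) = 1/(-3869 - 1/512) = 1/(-1980929/512) = -512/1980929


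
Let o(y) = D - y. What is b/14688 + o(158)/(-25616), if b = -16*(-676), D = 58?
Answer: 2176027/2939436 ≈ 0.74029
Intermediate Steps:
o(y) = 58 - y
b = 10816
b/14688 + o(158)/(-25616) = 10816/14688 + (58 - 1*158)/(-25616) = 10816*(1/14688) + (58 - 158)*(-1/25616) = 338/459 - 100*(-1/25616) = 338/459 + 25/6404 = 2176027/2939436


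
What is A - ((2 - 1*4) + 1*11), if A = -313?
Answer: -322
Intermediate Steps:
A - ((2 - 1*4) + 1*11) = -313 - ((2 - 1*4) + 1*11) = -313 - ((2 - 4) + 11) = -313 - (-2 + 11) = -313 - 1*9 = -313 - 9 = -322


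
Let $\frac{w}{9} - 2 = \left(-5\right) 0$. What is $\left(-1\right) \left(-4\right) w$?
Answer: $72$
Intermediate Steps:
$w = 18$ ($w = 18 + 9 \left(\left(-5\right) 0\right) = 18 + 9 \cdot 0 = 18 + 0 = 18$)
$\left(-1\right) \left(-4\right) w = \left(-1\right) \left(-4\right) 18 = 4 \cdot 18 = 72$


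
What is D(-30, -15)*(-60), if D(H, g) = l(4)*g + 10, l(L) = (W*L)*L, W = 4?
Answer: 57000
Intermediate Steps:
l(L) = 4*L**2 (l(L) = (4*L)*L = 4*L**2)
D(H, g) = 10 + 64*g (D(H, g) = (4*4**2)*g + 10 = (4*16)*g + 10 = 64*g + 10 = 10 + 64*g)
D(-30, -15)*(-60) = (10 + 64*(-15))*(-60) = (10 - 960)*(-60) = -950*(-60) = 57000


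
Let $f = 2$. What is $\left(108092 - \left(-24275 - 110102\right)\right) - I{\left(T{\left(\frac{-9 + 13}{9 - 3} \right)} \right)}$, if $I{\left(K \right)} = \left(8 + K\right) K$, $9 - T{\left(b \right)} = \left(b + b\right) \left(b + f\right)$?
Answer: $\frac{19634060}{81} \approx 2.424 \cdot 10^{5}$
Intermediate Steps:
$T{\left(b \right)} = 9 - 2 b \left(2 + b\right)$ ($T{\left(b \right)} = 9 - \left(b + b\right) \left(b + 2\right) = 9 - 2 b \left(2 + b\right)$)
$I{\left(K \right)} = K \left(8 + K\right)$
$\left(108092 - \left(-24275 - 110102\right)\right) - I{\left(T{\left(\frac{-9 + 13}{9 - 3} \right)} \right)} = \left(108092 - \left(-24275 - 110102\right)\right) - \left(9 - 4 \frac{-9 + 13}{9 - 3} - 2 \left(\frac{-9 + 13}{9 - 3}\right)^{2}\right) \left(8 - \left(-9 + 2 \frac{\left(-9 + 13\right)^{2}}{\left(9 - 3\right)^{2}} + \frac{4 \left(-9 + 13\right)}{9 - 3}\right)\right) = \left(108092 - -134377\right) - \left(9 - 4 \cdot \frac{4}{6} - 2 \left(\frac{4}{6}\right)^{2}\right) \left(8 - \left(-9 + \frac{8}{9} + 4 \cdot 4 \cdot \frac{1}{6}\right)\right) = \left(108092 + 134377\right) - \left(9 - 4 \cdot 4 \cdot \frac{1}{6} - 2 \left(4 \cdot \frac{1}{6}\right)^{2}\right) \left(8 - \left(-9 + \frac{8}{9} + 4 \cdot 4 \cdot \frac{1}{6}\right)\right) = 242469 - \left(9 - \frac{8}{3} - 2 \left(\frac{2}{3}\right)^{2}\right) \left(8 - \left(- \frac{19}{3} + \frac{8}{9}\right)\right) = 242469 - \left(9 - \frac{8}{3} - \frac{8}{9}\right) \left(8 - - \frac{49}{9}\right) = 242469 - \frac{49 \left(8 + \frac{49}{9}\right)}{9} = 242469 - \frac{49}{9} \cdot \frac{121}{9} = 242469 - \frac{5929}{81} = \frac{19634060}{81}$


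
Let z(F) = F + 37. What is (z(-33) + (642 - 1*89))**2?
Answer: 310249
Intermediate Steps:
z(F) = 37 + F
(z(-33) + (642 - 1*89))**2 = ((37 - 33) + (642 - 1*89))**2 = (4 + (642 - 89))**2 = (4 + 553)**2 = 557**2 = 310249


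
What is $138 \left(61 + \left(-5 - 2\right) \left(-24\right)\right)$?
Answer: $31602$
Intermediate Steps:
$138 \left(61 + \left(-5 - 2\right) \left(-24\right)\right) = 138 \left(61 - -168\right) = 138 \left(61 + 168\right) = 138 \cdot 229 = 31602$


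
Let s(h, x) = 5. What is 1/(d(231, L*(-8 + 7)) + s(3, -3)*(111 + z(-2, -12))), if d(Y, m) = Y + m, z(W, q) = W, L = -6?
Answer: 1/782 ≈ 0.0012788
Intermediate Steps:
1/(d(231, L*(-8 + 7)) + s(3, -3)*(111 + z(-2, -12))) = 1/((231 - 6*(-8 + 7)) + 5*(111 - 2)) = 1/((231 - 6*(-1)) + 5*109) = 1/((231 + 6) + 545) = 1/(237 + 545) = 1/782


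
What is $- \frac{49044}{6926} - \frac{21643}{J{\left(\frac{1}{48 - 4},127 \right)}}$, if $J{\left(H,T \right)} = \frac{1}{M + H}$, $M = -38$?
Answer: $\frac{125239884771}{152372} \approx 8.2194 \cdot 10^{5}$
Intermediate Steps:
$J{\left(H,T \right)} = \frac{1}{-38 + H}$
$- \frac{49044}{6926} - \frac{21643}{J{\left(\frac{1}{48 - 4},127 \right)}} = - \frac{49044}{6926} - \frac{21643}{\frac{1}{-38 + \frac{1}{48 - 4}}} = \left(-49044\right) \frac{1}{6926} - \frac{21643}{\frac{1}{-38 + \frac{1}{44}}} = - \frac{24522}{3463} - \frac{21643}{\frac{1}{-38 + \frac{1}{44}}} = - \frac{24522}{3463} - \frac{21643}{\frac{1}{- \frac{1671}{44}}} = - \frac{24522}{3463} - \frac{21643}{- \frac{44}{1671}} = - \frac{24522}{3463} - - \frac{36165453}{44} = - \frac{24522}{3463} + \frac{36165453}{44} = \frac{125239884771}{152372}$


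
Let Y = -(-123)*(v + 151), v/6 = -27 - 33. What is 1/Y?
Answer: -1/25707 ≈ -3.8900e-5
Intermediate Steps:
v = -360 (v = 6*(-27 - 33) = 6*(-60) = -360)
Y = -25707 (Y = -(-123)*(-360 + 151) = -(-123)*(-209) = -1*25707 = -25707)
1/Y = 1/(-25707) = -1/25707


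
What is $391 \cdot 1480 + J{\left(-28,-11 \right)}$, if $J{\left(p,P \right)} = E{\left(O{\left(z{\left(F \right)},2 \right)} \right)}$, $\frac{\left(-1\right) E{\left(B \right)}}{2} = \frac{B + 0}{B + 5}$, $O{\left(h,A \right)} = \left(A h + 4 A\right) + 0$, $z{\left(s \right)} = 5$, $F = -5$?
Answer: $\frac{13309604}{23} \approx 5.7868 \cdot 10^{5}$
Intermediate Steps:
$O{\left(h,A \right)} = 4 A + A h$ ($O{\left(h,A \right)} = \left(4 A + A h\right) + 0 = 4 A + A h$)
$E{\left(B \right)} = - \frac{2 B}{5 + B}$ ($E{\left(B \right)} = - 2 \frac{B + 0}{B + 5} = - 2 \frac{B}{5 + B} = - \frac{2 B}{5 + B}$)
$J{\left(p,P \right)} = - \frac{36}{23}$ ($J{\left(p,P \right)} = - \frac{2 \cdot 2 \left(4 + 5\right)}{5 + 2 \left(4 + 5\right)} = - \frac{2 \cdot 2 \cdot 9}{5 + 2 \cdot 9} = \left(-2\right) 18 \frac{1}{5 + 18} = \left(-2\right) 18 \cdot \frac{1}{23} = - \frac{36}{23}$)
$391 \cdot 1480 + J{\left(-28,-11 \right)} = 391 \cdot 1480 - \frac{36}{23} = 578680 - \frac{36}{23} = \frac{13309604}{23}$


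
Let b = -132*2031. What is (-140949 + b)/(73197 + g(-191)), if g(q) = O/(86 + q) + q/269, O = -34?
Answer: -11553363045/2067438356 ≈ -5.5882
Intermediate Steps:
g(q) = -34/(86 + q) + q/269
b = -268092
(-140949 + b)/(73197 + g(-191)) = (-140949 - 268092)/(73197 + (-9146 + (-191)² + 86*(-191))/(269*(86 - 191))) = -409041/(73197 + (1/269)*(-9146 + 36481 - 16426)/(-105)) = -409041/(73197 + (1/269)*(-1/105)*10909) = -409041/(73197 - 10909/28245) = -409041/2067438356/28245 = -409041*28245/2067438356 = -11553363045/2067438356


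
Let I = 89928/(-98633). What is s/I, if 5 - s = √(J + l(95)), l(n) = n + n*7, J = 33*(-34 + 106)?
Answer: 1676761/29976 ≈ 55.937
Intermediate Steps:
J = 2376 (J = 33*72 = 2376)
l(n) = 8*n (l(n) = n + 7*n = 8*n)
I = -89928/98633 (I = 89928*(-1/98633) = -89928/98633 ≈ -0.91174)
s = -51 (s = 5 - √(2376 + 8*95) = 5 - √(2376 + 760) = 5 - √3136 = 5 - 1*56 = 5 - 56 = -51)
s/I = -51/(-89928/98633) = -51*(-98633/89928) = 1676761/29976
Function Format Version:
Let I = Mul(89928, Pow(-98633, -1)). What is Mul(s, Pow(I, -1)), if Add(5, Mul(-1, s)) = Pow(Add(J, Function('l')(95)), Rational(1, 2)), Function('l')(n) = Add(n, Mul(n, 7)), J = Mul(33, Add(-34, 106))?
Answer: Rational(1676761, 29976) ≈ 55.937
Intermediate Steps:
J = 2376 (J = Mul(33, 72) = 2376)
Function('l')(n) = Mul(8, n) (Function('l')(n) = Add(n, Mul(7, n)) = Mul(8, n))
I = Rational(-89928, 98633) (I = Mul(89928, Rational(-1, 98633)) = Rational(-89928, 98633) ≈ -0.91174)
s = -51 (s = Add(5, Mul(-1, Pow(Add(2376, Mul(8, 95)), Rational(1, 2)))) = Add(5, Mul(-1, Pow(Add(2376, 760), Rational(1, 2)))) = Add(5, Mul(-1, Pow(3136, Rational(1, 2)))) = Add(5, Mul(-1, 56)) = Add(5, -56) = -51)
Mul(s, Pow(I, -1)) = Mul(-51, Pow(Rational(-89928, 98633), -1)) = Mul(-51, Rational(-98633, 89928)) = Rational(1676761, 29976)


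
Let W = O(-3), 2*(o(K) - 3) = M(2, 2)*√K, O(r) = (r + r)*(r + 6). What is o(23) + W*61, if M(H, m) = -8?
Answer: -1095 - 4*√23 ≈ -1114.2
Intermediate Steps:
O(r) = 2*r*(6 + r) (O(r) = (2*r)*(6 + r) = 2*r*(6 + r))
o(K) = 3 - 4*√K (o(K) = 3 + (-8*√K)/2 = 3 - 4*√K)
W = -18 (W = 2*(-3)*(6 - 3) = 2*(-3)*3 = -18)
o(23) + W*61 = (3 - 4*√23) - 18*61 = (3 - 4*√23) - 1098 = -1095 - 4*√23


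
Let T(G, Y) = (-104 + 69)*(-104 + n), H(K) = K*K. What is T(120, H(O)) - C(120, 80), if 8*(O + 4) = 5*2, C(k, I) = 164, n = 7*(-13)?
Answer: 6661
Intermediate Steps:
n = -91
O = -11/4 (O = -4 + (5*2)/8 = -4 + (1/8)*10 = -4 + 5/4 = -11/4 ≈ -2.7500)
H(K) = K**2
T(G, Y) = 6825 (T(G, Y) = (-104 + 69)*(-104 - 91) = -35*(-195) = 6825)
T(120, H(O)) - C(120, 80) = 6825 - 1*164 = 6825 - 164 = 6661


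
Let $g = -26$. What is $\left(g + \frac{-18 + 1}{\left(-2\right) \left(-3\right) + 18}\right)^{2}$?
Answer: $\frac{410881}{576} \approx 713.33$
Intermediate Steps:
$\left(g + \frac{-18 + 1}{\left(-2\right) \left(-3\right) + 18}\right)^{2} = \left(-26 + \frac{-18 + 1}{\left(-2\right) \left(-3\right) + 18}\right)^{2} = \left(-26 - \frac{17}{6 + 18}\right)^{2} = \left(-26 - \frac{17}{24}\right)^{2} = \left(- \frac{641}{24}\right)^{2} = \frac{410881}{576}$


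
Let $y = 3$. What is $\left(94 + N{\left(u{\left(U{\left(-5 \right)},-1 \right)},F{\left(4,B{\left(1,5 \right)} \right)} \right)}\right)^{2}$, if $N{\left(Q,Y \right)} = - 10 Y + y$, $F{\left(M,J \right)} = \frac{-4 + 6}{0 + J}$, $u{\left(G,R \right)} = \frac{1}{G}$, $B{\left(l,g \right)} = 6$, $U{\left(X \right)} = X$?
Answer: $\frac{78961}{9} \approx 8773.4$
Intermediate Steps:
$F{\left(M,J \right)} = \frac{2}{J}$
$N{\left(Q,Y \right)} = 3 - 10 Y$ ($N{\left(Q,Y \right)} = - 10 Y + 3 = 3 - 10 Y$)
$\left(94 + N{\left(u{\left(U{\left(-5 \right)},-1 \right)},F{\left(4,B{\left(1,5 \right)} \right)} \right)}\right)^{2} = \left(94 + \left(3 - 10 \cdot \frac{2}{6}\right)\right)^{2} = \left(94 + \left(3 - 10 \cdot 2 \cdot \frac{1}{6}\right)\right)^{2} = \left(94 + \left(3 - \frac{10}{3}\right)\right)^{2} = \left(94 - \frac{1}{3}\right)^{2} = \left(\frac{281}{3}\right)^{2} = \frac{78961}{9}$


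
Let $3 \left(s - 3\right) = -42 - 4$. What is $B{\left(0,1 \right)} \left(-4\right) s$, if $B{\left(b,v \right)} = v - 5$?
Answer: $- \frac{592}{3} \approx -197.33$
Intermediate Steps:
$s = - \frac{37}{3}$ ($s = 3 + \frac{-42 - 4}{3} = 3 + \frac{1}{3} \left(-46\right) = 3 - \frac{46}{3} = - \frac{37}{3} \approx -12.333$)
$B{\left(b,v \right)} = -5 + v$
$B{\left(0,1 \right)} \left(-4\right) s = \left(-5 + 1\right) \left(-4\right) \left(- \frac{37}{3}\right) = \left(-4\right) \left(-4\right) \left(- \frac{37}{3}\right) = 16 \left(- \frac{37}{3}\right) = - \frac{592}{3}$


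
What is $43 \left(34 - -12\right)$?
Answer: $1978$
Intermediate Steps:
$43 \left(34 - -12\right) = 43 \left(34 + 12\right) = 43 \cdot 46 = 1978$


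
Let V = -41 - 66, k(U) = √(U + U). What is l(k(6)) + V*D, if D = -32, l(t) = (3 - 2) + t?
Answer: 3425 + 2*√3 ≈ 3428.5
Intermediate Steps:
k(U) = √2*√U (k(U) = √(2*U) = √2*√U)
l(t) = 1 + t
V = -107
l(k(6)) + V*D = (1 + √2*√6) - 107*(-32) = (1 + 2*√3) + 3424 = 3425 + 2*√3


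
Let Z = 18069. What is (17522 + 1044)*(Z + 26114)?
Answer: 820301578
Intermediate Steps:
(17522 + 1044)*(Z + 26114) = (17522 + 1044)*(18069 + 26114) = 18566*44183 = 820301578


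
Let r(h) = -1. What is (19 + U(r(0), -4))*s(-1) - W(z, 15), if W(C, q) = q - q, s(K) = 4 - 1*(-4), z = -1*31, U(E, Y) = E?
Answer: 144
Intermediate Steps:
z = -31
s(K) = 8 (s(K) = 4 + 4 = 8)
W(C, q) = 0
(19 + U(r(0), -4))*s(-1) - W(z, 15) = (19 - 1)*8 - 1*0 = 18*8 + 0 = 144 + 0 = 144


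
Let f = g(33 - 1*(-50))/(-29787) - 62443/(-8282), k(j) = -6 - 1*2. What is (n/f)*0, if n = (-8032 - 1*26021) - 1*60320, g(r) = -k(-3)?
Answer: 0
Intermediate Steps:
k(j) = -8 (k(j) = -6 - 2 = -8)
g(r) = 8 (g(r) = -1*(-8) = 8)
n = -94373 (n = (-8032 - 26021) - 60320 = -34053 - 60320 = -94373)
f = 45363985/6016974 (f = 8/(-29787) - 62443/(-8282) = 8*(-1/29787) - 62443*(-1/8282) = -8/29787 + 1523/202 = 45363985/6016974 ≈ 7.5393)
(n/f)*0 = -94373/45363985/6016974*0 = -94373*6016974/45363985*0 = -567839887302/45363985*0 = 0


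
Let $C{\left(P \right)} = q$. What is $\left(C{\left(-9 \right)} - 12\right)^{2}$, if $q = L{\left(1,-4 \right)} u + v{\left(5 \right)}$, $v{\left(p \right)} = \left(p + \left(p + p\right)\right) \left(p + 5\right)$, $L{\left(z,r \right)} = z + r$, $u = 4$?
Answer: $15876$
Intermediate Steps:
$L{\left(z,r \right)} = r + z$
$v{\left(p \right)} = 3 p \left(5 + p\right)$ ($v{\left(p \right)} = \left(p + 2 p\right) \left(5 + p\right) = 3 p \left(5 + p\right)$)
$q = 138$ ($q = \left(-4 + 1\right) 4 + 3 \cdot 5 \left(5 + 5\right) = \left(-3\right) 4 + 3 \cdot 5 \cdot 10 = -12 + 150 = 138$)
$C{\left(P \right)} = 138$
$\left(C{\left(-9 \right)} - 12\right)^{2} = \left(138 - 12\right)^{2} = 126^{2} = 15876$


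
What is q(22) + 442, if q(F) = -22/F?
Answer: 441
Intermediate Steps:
q(22) + 442 = -22/22 + 442 = -22*1/22 + 442 = -1 + 442 = 441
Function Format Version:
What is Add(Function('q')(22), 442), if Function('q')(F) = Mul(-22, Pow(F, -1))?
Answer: 441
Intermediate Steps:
Add(Function('q')(22), 442) = Add(Mul(-22, Pow(22, -1)), 442) = Add(Mul(-22, Rational(1, 22)), 442) = Add(-1, 442) = 441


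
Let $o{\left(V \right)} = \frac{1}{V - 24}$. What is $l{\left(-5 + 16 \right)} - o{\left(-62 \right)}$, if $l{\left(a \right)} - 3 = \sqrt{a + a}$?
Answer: $\frac{259}{86} + \sqrt{22} \approx 7.702$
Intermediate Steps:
$o{\left(V \right)} = \frac{1}{-24 + V}$
$l{\left(a \right)} = 3 + \sqrt{2} \sqrt{a}$ ($l{\left(a \right)} = 3 + \sqrt{a + a} = 3 + \sqrt{2 a} = 3 + \sqrt{2} \sqrt{a}$)
$l{\left(-5 + 16 \right)} - o{\left(-62 \right)} = \left(3 + \sqrt{2} \sqrt{-5 + 16}\right) - \frac{1}{-24 - 62} = \left(3 + \sqrt{2} \sqrt{11}\right) - \frac{1}{-86} = \left(3 + \sqrt{22}\right) - - \frac{1}{86} = \left(3 + \sqrt{22}\right) + \frac{1}{86} = \frac{259}{86} + \sqrt{22}$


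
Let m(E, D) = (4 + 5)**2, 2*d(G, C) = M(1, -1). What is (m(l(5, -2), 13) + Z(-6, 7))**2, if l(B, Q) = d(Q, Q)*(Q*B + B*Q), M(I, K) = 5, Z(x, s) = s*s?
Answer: 16900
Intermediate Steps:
Z(x, s) = s**2
d(G, C) = 5/2 (d(G, C) = (1/2)*5 = 5/2)
l(B, Q) = 5*B*Q (l(B, Q) = 5*(Q*B + B*Q)/2 = 5*(B*Q + B*Q)/2 = 5*(2*B*Q)/2 = 5*B*Q)
m(E, D) = 81 (m(E, D) = 9**2 = 81)
(m(l(5, -2), 13) + Z(-6, 7))**2 = (81 + 7**2)**2 = (81 + 49)**2 = 130**2 = 16900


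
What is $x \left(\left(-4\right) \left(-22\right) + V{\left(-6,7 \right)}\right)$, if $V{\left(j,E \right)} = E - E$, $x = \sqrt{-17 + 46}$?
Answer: $88 \sqrt{29} \approx 473.89$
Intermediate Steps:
$x = \sqrt{29} \approx 5.3852$
$V{\left(j,E \right)} = 0$
$x \left(\left(-4\right) \left(-22\right) + V{\left(-6,7 \right)}\right) = \sqrt{29} \left(\left(-4\right) \left(-22\right) + 0\right) = \sqrt{29} \left(88 + 0\right) = \sqrt{29} \cdot 88 = 88 \sqrt{29}$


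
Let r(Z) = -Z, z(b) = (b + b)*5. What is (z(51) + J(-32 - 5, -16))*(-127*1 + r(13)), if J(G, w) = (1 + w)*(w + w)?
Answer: -138600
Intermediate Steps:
z(b) = 10*b (z(b) = (2*b)*5 = 10*b)
J(G, w) = 2*w*(1 + w) (J(G, w) = (1 + w)*(2*w) = 2*w*(1 + w))
(z(51) + J(-32 - 5, -16))*(-127*1 + r(13)) = (10*51 + 2*(-16)*(1 - 16))*(-127*1 - 1*13) = (510 + 2*(-16)*(-15))*(-127 - 13) = (510 + 480)*(-140) = 990*(-140) = -138600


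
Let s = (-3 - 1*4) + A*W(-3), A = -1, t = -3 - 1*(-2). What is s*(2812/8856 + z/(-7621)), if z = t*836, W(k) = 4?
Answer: -79293137/16872894 ≈ -4.6994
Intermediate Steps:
t = -1 (t = -3 + 2 = -1)
z = -836 (z = -1*836 = -836)
s = -11 (s = (-3 - 1*4) - 1*4 = (-3 - 4) - 4 = -7 - 4 = -11)
s*(2812/8856 + z/(-7621)) = -11*(2812/8856 - 836/(-7621)) = -11*(2812*(1/8856) - 836*(-1/7621)) = -11*(703/2214 + 836/7621) = -11*7208467/16872894 = -79293137/16872894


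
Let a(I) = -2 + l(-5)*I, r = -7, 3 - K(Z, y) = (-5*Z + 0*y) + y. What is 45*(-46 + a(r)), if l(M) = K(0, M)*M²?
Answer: -65160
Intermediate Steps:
K(Z, y) = 3 - y + 5*Z (K(Z, y) = 3 - ((-5*Z + 0*y) + y) = 3 - ((-5*Z + 0) + y) = 3 - (-5*Z + y) = 3 - (y - 5*Z) = 3 + (-y + 5*Z) = 3 - y + 5*Z)
l(M) = M²*(3 - M) (l(M) = (3 - M + 5*0)*M² = (3 - M + 0)*M² = (3 - M)*M² = M²*(3 - M))
a(I) = -2 + 200*I (a(I) = -2 + ((-5)²*(3 - 1*(-5)))*I = -2 + (25*(3 + 5))*I = -2 + (25*8)*I = -2 + 200*I)
45*(-46 + a(r)) = 45*(-46 + (-2 + 200*(-7))) = 45*(-46 + (-2 - 1400)) = 45*(-46 - 1402) = 45*(-1448) = -65160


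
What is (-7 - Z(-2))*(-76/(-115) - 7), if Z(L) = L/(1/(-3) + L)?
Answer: 8019/161 ≈ 49.807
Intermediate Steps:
Z(L) = L/(-⅓ + L)
(-7 - Z(-2))*(-76/(-115) - 7) = (-7 - 3*(-2)/(-1 + 3*(-2)))*(-76/(-115) - 7) = (-7 - 3*(-2)/(-1 - 6))*(-76*(-1/115) - 7) = (-7 - 3*(-2)/(-7))*(76/115 - 7) = (-7 - 3*(-2)*(-1)/7)*(-729/115) = (-7 - 1*6/7)*(-729/115) = (-7 - 6/7)*(-729/115) = -55/7*(-729/115) = 8019/161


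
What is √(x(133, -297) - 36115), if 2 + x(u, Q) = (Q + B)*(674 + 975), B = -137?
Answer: I*√751783 ≈ 867.05*I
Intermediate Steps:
x(u, Q) = -225915 + 1649*Q (x(u, Q) = -2 + (Q - 137)*(674 + 975) = -2 + (-137 + Q)*1649 = -2 + (-225913 + 1649*Q) = -225915 + 1649*Q)
√(x(133, -297) - 36115) = √((-225915 + 1649*(-297)) - 36115) = √((-225915 - 489753) - 36115) = √(-715668 - 36115) = √(-751783) = I*√751783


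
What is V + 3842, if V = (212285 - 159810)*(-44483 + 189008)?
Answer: 7583953217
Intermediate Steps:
V = 7583949375 (V = 52475*144525 = 7583949375)
V + 3842 = 7583949375 + 3842 = 7583953217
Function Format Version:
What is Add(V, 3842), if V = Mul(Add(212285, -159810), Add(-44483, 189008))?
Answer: 7583953217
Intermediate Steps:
V = 7583949375 (V = Mul(52475, 144525) = 7583949375)
Add(V, 3842) = Add(7583949375, 3842) = 7583953217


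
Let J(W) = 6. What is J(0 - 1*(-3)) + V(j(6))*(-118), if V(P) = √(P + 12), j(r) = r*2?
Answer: 6 - 236*√6 ≈ -572.08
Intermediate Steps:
j(r) = 2*r
V(P) = √(12 + P)
J(0 - 1*(-3)) + V(j(6))*(-118) = 6 + √(12 + 2*6)*(-118) = 6 + √(12 + 12)*(-118) = 6 + √24*(-118) = 6 + (2*√6)*(-118) = 6 - 236*√6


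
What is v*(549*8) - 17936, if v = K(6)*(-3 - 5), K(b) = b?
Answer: -228752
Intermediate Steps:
v = -48 (v = 6*(-3 - 5) = 6*(-8) = -48)
v*(549*8) - 17936 = -26352*8 - 17936 = -48*4392 - 17936 = -210816 - 17936 = -228752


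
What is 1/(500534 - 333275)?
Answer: 1/167259 ≈ 5.9787e-6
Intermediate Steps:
1/(500534 - 333275) = 1/167259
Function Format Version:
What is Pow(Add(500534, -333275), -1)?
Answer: Rational(1, 167259) ≈ 5.9787e-6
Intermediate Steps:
Pow(Add(500534, -333275), -1) = Pow(167259, -1) = Rational(1, 167259)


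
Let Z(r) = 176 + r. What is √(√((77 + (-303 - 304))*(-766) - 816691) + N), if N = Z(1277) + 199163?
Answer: √(200616 + I*√410711) ≈ 447.9 + 0.7154*I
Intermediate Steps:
N = 200616 (N = (176 + 1277) + 199163 = 1453 + 199163 = 200616)
√(√((77 + (-303 - 304))*(-766) - 816691) + N) = √(√((77 + (-303 - 304))*(-766) - 816691) + 200616) = √(√((77 - 607)*(-766) - 816691) + 200616) = √(√(-530*(-766) - 816691) + 200616) = √(√(405980 - 816691) + 200616) = √(√(-410711) + 200616) = √(I*√410711 + 200616) = √(200616 + I*√410711)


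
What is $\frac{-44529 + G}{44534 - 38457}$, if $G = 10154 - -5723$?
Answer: $- \frac{28652}{6077} \approx -4.7148$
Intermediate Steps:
$G = 15877$ ($G = 10154 + 5723 = 15877$)
$\frac{-44529 + G}{44534 - 38457} = \frac{-44529 + 15877}{44534 - 38457} = - \frac{28652}{6077}$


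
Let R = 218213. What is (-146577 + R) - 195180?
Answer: -123544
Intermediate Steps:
(-146577 + R) - 195180 = (-146577 + 218213) - 195180 = 71636 - 195180 = -123544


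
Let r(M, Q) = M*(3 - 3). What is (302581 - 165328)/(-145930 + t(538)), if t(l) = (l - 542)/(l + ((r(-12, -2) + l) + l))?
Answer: -110763171/117765512 ≈ -0.94054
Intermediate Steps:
r(M, Q) = 0 (r(M, Q) = M*0 = 0)
t(l) = (-542 + l)/(3*l) (t(l) = (l - 542)/(l + ((0 + l) + l)) = (-542 + l)/(l + (l + l)) = (-542 + l)/(l + 2*l) = (-542 + l)/((3*l)) = (-542 + l)*(1/(3*l)) = (-542 + l)/(3*l))
(302581 - 165328)/(-145930 + t(538)) = (302581 - 165328)/(-145930 + (⅓)*(-542 + 538)/538) = 137253/(-145930 + (⅓)*(1/538)*(-4)) = 137253/(-145930 - 2/807) = 137253/(-117765512/807) = 137253*(-807/117765512) = -110763171/117765512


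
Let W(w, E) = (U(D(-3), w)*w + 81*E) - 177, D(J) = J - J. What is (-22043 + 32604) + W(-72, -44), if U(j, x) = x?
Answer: 12004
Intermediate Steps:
D(J) = 0
W(w, E) = -177 + w**2 + 81*E (W(w, E) = (w*w + 81*E) - 177 = (w**2 + 81*E) - 177 = -177 + w**2 + 81*E)
(-22043 + 32604) + W(-72, -44) = (-22043 + 32604) + (-177 + (-72)**2 + 81*(-44)) = 10561 + (-177 + 5184 - 3564) = 10561 + 1443 = 12004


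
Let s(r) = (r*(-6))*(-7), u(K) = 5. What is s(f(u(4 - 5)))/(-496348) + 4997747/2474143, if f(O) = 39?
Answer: 1238284540861/614017964882 ≈ 2.0167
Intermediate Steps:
s(r) = 42*r (s(r) = -6*r*(-7) = 42*r)
s(f(u(4 - 5)))/(-496348) + 4997747/2474143 = (42*39)/(-496348) + 4997747/2474143 = 1638*(-1/496348) + 4997747*(1/2474143) = -819/248174 + 4997747/2474143 = 1238284540861/614017964882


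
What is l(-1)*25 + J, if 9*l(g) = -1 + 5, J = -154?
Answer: -1286/9 ≈ -142.89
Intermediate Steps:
l(g) = 4/9 (l(g) = (-1 + 5)/9 = (⅑)*4 = 4/9)
l(-1)*25 + J = (4/9)*25 - 154 = 100/9 - 154 = -1286/9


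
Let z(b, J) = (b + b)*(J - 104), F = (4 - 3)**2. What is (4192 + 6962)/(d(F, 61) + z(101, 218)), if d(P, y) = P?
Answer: 11154/23029 ≈ 0.48435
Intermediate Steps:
F = 1 (F = 1**2 = 1)
z(b, J) = 2*b*(-104 + J) (z(b, J) = (2*b)*(-104 + J) = 2*b*(-104 + J))
(4192 + 6962)/(d(F, 61) + z(101, 218)) = (4192 + 6962)/(1 + 2*101*(-104 + 218)) = 11154/(1 + 2*101*114) = 11154/(1 + 23028) = 11154/23029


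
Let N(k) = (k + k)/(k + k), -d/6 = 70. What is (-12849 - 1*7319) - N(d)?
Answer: -20169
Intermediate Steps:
d = -420 (d = -6*70 = -420)
N(k) = 1 (N(k) = (2*k)/((2*k)) = (2*k)*(1/(2*k)) = 1)
(-12849 - 1*7319) - N(d) = (-12849 - 1*7319) - 1*1 = (-12849 - 7319) - 1 = -20168 - 1 = -20169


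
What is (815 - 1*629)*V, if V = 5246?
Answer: 975756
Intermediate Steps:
(815 - 1*629)*V = (815 - 1*629)*5246 = (815 - 629)*5246 = 186*5246 = 975756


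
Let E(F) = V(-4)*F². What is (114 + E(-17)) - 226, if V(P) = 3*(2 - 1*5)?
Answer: -2713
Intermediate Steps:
V(P) = -9 (V(P) = 3*(2 - 5) = 3*(-3) = -9)
E(F) = -9*F²
(114 + E(-17)) - 226 = (114 - 9*(-17)²) - 226 = (114 - 9*289) - 226 = (114 - 2601) - 226 = -2487 - 226 = -2713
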